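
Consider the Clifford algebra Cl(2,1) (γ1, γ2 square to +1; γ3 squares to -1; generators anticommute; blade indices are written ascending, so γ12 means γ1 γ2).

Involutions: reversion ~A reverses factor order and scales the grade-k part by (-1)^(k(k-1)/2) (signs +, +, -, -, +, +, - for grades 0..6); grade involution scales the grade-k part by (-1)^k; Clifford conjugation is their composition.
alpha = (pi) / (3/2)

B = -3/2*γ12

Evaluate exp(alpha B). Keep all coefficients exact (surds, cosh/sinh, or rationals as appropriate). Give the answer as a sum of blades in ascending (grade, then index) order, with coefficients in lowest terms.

B^2 = (-3/2)^2*(γ12)^2 = 9/4*(-1) = -9/4 (a basis 2-blade squares to minus the product of its generators' squares).
B^2 = -9/4 — the negative square puts this in the circular regime; l = 3/2, alpha*l = pi, so exp(alpha B) = cos(pi) + (sin(pi)/(3/2))*B = -1 + (0)*B.
Answer: -1


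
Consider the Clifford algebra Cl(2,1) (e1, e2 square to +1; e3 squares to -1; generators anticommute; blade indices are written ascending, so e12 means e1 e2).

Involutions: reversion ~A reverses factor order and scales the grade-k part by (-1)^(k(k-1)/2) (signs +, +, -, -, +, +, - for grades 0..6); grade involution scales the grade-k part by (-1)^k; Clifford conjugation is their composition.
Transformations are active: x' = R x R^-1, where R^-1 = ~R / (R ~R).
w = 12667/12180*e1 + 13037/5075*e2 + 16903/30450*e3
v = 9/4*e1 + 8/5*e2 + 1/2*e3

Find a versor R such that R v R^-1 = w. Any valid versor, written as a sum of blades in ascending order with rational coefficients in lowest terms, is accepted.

Why this works: both vectors square to 2949/400, so q(v) = q(w) and R = v + w = 10018/3045*e1 + 21157/5075*e2 + 16064/15225*e3 carries v to w — its own direction survives, the complement (v - w)/2 flips.
Answer: 10018/3045*e1 + 21157/5075*e2 + 16064/15225*e3


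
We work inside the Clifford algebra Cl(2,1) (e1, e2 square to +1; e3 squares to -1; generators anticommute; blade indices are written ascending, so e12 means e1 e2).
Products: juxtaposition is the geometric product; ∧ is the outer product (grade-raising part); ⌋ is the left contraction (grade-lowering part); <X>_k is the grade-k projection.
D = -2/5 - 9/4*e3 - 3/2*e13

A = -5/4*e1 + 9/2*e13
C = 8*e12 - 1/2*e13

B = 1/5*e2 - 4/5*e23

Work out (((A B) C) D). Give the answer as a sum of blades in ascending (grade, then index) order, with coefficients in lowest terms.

step 1: -77/20*e12 + 1/10*e123
step 2: 154/5 + 1/20*e2 - 4/5*e3 - 77/40*e23
step 3: -353/25 + 6/5*e1 - 3481/800*e2 - 3449/50*e3 - 231/80*e12 - 231/5*e13 + 263/400*e23 + 3/40*e123
Answer: -353/25 + 6/5*e1 - 3481/800*e2 - 3449/50*e3 - 231/80*e12 - 231/5*e13 + 263/400*e23 + 3/40*e123


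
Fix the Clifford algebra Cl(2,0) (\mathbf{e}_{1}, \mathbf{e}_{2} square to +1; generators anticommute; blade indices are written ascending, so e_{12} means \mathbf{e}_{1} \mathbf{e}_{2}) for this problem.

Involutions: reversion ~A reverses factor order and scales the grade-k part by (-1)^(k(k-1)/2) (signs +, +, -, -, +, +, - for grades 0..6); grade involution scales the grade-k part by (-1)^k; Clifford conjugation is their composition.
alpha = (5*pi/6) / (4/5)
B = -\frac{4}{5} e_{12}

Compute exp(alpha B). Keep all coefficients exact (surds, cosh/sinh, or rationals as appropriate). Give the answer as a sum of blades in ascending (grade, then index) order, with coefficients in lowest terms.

B^2 = (-\frac{4}{5})^2*(e_{12})^2 = \frac{16}{25}*(-1) = -\frac{16}{25} (a basis 2-blade squares to minus the product of its generators' squares).
B^2 = -\frac{16}{25} — the negative square puts this in the circular regime; l = \frac{4}{5}, alpha*l = \frac{5 \pi}{6}, so exp(alpha B) = cos(\frac{5 \pi}{6}) + (sin(\frac{5 \pi}{6})/(\frac{4}{5}))*B = - \frac{\sqrt{3}}{2} + (\frac{5}{8})*B.
Answer: - \frac{\sqrt{3}}{2} - \frac{1}{2} e_{12}


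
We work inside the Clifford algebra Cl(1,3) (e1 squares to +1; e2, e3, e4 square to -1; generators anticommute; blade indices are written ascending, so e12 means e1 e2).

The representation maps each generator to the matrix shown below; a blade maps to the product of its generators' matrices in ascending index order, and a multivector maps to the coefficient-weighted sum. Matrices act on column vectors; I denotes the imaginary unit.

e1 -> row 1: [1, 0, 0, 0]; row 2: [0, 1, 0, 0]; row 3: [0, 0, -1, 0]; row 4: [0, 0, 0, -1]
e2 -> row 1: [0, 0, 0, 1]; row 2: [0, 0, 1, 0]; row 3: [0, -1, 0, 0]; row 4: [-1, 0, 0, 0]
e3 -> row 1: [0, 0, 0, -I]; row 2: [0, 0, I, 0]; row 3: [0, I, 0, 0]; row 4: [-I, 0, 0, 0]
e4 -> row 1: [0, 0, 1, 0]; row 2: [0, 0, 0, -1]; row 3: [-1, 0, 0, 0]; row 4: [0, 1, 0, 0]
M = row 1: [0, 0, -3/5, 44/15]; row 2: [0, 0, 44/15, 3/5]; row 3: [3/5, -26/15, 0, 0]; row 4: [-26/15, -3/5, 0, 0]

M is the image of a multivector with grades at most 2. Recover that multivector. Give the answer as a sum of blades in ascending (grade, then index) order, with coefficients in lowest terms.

Method: the blade images are trace-orthogonal — tr(rho(e_A) rho(e_B)^-1) = 4 if A = B and 0 otherwise — and rho(e_A)^-1 = (e_A)^2 * rho(e_A) with (e_A)^2 = +1 or -1, so the coefficient of e_A in the preimage is (e_A)^2 * tr(M rho(e_A))/4.
Nonzero projections over blades of grade <= 2: e2: (e2)^2 = -1, tr(M rho(e2)) = -28/3, coefficient 7/3; e4: (e4)^2 = -1, tr(M rho(e4)) = 12/5, coefficient -3/5; e12: (e12)^2 = +1, tr(M rho(e12)) = 12/5, coefficient 3/5. Every other blade of grade <= 2 projects to 0.
Answer: 7/3*e2 - 3/5*e4 + 3/5*e12


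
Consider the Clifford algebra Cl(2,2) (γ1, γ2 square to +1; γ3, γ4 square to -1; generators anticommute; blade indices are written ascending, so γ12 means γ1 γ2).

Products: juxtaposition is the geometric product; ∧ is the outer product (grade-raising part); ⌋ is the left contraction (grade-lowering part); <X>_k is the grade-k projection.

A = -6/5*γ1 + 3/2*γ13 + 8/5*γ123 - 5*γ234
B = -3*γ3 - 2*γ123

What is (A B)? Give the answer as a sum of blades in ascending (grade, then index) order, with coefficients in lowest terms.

step 1: -16/5 + 9/2*γ1 + 3*γ2 + 24/5*γ12 + 18/5*γ13 - 10*γ14 + 12/5*γ23 + 15*γ24
Answer: -16/5 + 9/2*γ1 + 3*γ2 + 24/5*γ12 + 18/5*γ13 - 10*γ14 + 12/5*γ23 + 15*γ24


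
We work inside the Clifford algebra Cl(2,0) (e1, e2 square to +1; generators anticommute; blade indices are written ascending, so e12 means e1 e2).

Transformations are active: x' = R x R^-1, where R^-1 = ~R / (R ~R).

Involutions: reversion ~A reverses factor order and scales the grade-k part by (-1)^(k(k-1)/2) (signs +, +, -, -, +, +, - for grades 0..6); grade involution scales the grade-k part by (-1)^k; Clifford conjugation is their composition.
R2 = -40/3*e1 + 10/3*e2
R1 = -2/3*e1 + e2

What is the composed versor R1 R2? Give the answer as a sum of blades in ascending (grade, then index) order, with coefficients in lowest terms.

Distribute over the terms of R1 (each basis-blade product reordered to ascending indices, repeated generators contracted through their squares):
(-2/3*e1) R2 = 80/9 - 20/9*e12
(e2) R2 = 10/3 + 40/3*e12
Summing the partial products and collecting blades:
Answer: 110/9 + 100/9*e12


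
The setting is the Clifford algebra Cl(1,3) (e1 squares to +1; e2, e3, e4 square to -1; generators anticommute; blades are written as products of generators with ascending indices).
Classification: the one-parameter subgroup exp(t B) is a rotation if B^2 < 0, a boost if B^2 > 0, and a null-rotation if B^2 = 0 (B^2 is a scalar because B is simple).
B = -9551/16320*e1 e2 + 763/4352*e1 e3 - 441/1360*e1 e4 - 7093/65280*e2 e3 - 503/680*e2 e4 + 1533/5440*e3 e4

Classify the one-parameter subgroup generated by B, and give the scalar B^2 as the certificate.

B^2 term by term: the squares give (-9551/16320)^2*(e1 e2)^2 + (763/4352)^2*(e1 e3)^2 + (-441/1360)^2*(e1 e4)^2 + (-7093/65280)^2*(e2 e3)^2 + (-503/680)^2*(e2 e4)^2 + (1533/5440)^2*(e3 e4)^2 = 91221601/266342400*(+1) + 582169/18939904*(+1) + 194481/1849600*(+1) + 50310649/4261478400*(-1) + 253009/462400*(-1) + 2350089/29593600*(-1) = -4/25 (each basis 2-blade squares to minus the product of its generators' squares); cross terms between blades sharing an index anticommute and cancel; the commuting (index-disjoint) pairs give grade-4 terms 2*c*c'*(blade product), which cancel blade by blade — e1 e2 e3 e4: -4880561/14796800 + 383789/1479680 + 1042671/14796800 = 0 — confirming B is simple. So B^2 = -4/25.
Answer: rotation, certificate B^2 = -4/25. Certificate logic: -4/25 is a conjugation-invariant scalar, so its sign fixes rotation versus boost versus null-rotation outright.


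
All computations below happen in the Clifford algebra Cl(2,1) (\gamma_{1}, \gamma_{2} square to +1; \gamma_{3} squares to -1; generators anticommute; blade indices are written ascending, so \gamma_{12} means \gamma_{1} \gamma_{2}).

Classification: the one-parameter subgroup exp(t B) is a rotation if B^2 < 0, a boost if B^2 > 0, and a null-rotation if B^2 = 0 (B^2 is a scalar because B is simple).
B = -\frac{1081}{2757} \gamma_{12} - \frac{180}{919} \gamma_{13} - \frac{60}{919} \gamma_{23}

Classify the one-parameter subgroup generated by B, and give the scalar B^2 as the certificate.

B^2 term by term: the squares give (-\frac{1081}{2757})^2*(\gamma_{12})^2 + (-\frac{180}{919})^2*(\gamma_{13})^2 + (-\frac{60}{919})^2*(\gamma_{23})^2 = \frac{1168561}{7601049}*(-1) + \frac{32400}{844561}*(+1) + \frac{3600}{844561}*(+1) = -\frac{1}{9} (each basis 2-blade squares to minus the product of its generators' squares); cross terms between blades sharing an index anticommute and cancel. So B^2 = -\frac{1}{9}.
Answer: rotation, certificate B^2 = -\frac{1}{9}. Key observation: B^2 = -\frac{1}{9} is a conjugation invariant, so its sign decides the class regardless of the surface form of B.


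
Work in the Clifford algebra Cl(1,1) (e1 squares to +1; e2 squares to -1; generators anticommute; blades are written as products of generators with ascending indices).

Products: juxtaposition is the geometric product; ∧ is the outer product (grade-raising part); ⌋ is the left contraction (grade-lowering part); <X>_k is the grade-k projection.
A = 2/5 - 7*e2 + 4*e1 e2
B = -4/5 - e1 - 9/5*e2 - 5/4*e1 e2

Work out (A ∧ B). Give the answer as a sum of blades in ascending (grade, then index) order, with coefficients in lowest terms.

step 1: -8/25 - 2/5*e1 + 122/25*e2 - 107/10*e1 e2
Answer: -8/25 - 2/5*e1 + 122/25*e2 - 107/10*e1 e2


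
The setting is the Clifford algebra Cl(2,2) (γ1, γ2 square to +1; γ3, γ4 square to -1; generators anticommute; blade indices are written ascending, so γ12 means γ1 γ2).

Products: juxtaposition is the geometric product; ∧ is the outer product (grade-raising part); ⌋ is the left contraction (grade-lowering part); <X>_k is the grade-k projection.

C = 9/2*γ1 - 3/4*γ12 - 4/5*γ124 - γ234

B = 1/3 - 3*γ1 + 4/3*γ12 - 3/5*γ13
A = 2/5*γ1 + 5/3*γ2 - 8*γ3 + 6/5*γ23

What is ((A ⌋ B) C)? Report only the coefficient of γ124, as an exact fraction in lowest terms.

step 1: -6/5 + 116/45*γ1 + 8/15*γ2 - 6/25*γ3
step 2: 58/5 - 5*γ1 - 29/15*γ2 - 3/2*γ12 + 27/25*γ13 + 32/75*γ14 - 82/45*γ24 - 8/15*γ34 + 9/50*γ123 + 24/25*γ124 + 6/5*γ234 - 2684/1125*γ1234
Answer: 24/25


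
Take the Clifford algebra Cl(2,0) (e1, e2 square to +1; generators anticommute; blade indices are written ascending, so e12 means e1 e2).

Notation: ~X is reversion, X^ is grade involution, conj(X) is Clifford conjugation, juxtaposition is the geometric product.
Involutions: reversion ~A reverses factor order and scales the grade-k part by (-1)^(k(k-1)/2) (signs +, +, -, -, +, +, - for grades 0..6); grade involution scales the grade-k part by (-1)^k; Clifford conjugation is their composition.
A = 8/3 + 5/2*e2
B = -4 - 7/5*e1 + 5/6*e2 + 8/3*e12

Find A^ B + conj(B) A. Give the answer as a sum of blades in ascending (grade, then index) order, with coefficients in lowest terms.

first term: -51/4 + 44/15*e1 + 110/9*e2 + 65/18*e12
second term: -51/4 - 44/15*e1 - 110/9*e2 - 65/18*e12
Answer: -51/2


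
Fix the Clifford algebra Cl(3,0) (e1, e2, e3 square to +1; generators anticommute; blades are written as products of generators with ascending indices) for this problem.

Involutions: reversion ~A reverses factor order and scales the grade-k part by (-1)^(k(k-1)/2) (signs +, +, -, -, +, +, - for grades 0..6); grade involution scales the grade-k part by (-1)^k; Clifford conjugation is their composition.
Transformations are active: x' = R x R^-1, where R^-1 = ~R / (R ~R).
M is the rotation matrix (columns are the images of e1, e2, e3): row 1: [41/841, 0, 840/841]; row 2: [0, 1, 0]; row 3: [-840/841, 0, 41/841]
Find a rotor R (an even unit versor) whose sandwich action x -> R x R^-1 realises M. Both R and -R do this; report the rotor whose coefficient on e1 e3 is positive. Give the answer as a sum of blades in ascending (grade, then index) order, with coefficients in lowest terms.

Method: write R = a + b12*e1 e2 + b13*e1 e3 + b23*e2 e3 with a^2 + b12^2 + b13^2 + b23^2 = 1 (so R^-1 = ~R). Expanding the columns R e_j ~R gives tr M = 4a^2 - 1 and, from the antisymmetric part, M21 - M12 = -4a*b12, M13 - M31 = 4a*b13, M32 - M23 = -4a*b23.
Here tr M = 923/841, so a^2 = (1 + tr M)/4 = 441/841 and a = ±21/29. Taking a = 21/29: M21 - M12 = 0, M13 - M31 = 1680/841, M32 - M23 = 0, giving b12 = 0, b13 = 20/29, b23 = 0, i.e. R = 21/29 + 20/29*e1 e3.
Its e1 e3 coefficient is already positive.
Answer: 21/29 + 20/29*e1 e3. Note: both R and -R realise this M (trace 923/841); the covering map identifies them, and the e1 e3-coefficient sign is the tie-breaker.


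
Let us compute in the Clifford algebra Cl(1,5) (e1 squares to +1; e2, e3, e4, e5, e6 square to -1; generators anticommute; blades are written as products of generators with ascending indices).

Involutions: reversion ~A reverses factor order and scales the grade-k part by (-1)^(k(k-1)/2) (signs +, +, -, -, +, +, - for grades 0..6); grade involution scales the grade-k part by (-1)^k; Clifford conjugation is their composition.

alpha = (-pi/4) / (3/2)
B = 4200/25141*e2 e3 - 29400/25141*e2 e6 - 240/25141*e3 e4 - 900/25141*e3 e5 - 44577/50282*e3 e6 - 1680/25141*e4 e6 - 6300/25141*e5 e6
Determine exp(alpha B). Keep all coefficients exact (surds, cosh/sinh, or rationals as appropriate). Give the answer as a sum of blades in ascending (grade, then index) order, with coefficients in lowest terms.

B^2 term by term: the squares give (4200/25141)^2*(e2 e3)^2 + (-29400/25141)^2*(e2 e6)^2 + (-240/25141)^2*(e3 e4)^2 + (-900/25141)^2*(e3 e5)^2 + (-44577/50282)^2*(e3 e6)^2 + (-1680/25141)^2*(e4 e6)^2 + (-6300/25141)^2*(e5 e6)^2 = 17640000/632069881*(-1) + 864360000/632069881*(-1) + 57600/632069881*(-1) + 810000/632069881*(-1) + 1987108929/2528279524*(-1) + 2822400/632069881*(-1) + 39690000/632069881*(-1) = -9/4 (each basis 2-blade squares to minus the product of its generators' squares); cross terms between blades sharing an index anticommute and cancel; the commuting (index-disjoint) pairs give grade-4 terms 2*c*c'*(blade product), which cancel blade by blade — e2 e3 e4 e6: -14112000/632069881 + 14112000/632069881 = 0; e2 e3 e5 e6: -52920000/632069881 + 52920000/632069881 = 0; e3 e4 e5 e6: 3024000/632069881 - 3024000/632069881 = 0 — confirming B is simple. So B^2 = -9/4.
B^2 = -9/4 — since the square is negative, the closed form is circular: l = 3/2, alpha*l = -pi/4, so exp(alpha B) = cos(-pi/4) + (sin(-pi/4)/(3/2))*B = sqrt(2)/2 + (-sqrt(2)/3)*B.
Answer: sqrt(2)/2 - 1400*sqrt(2)/25141*e2 e3 + 9800*sqrt(2)/25141*e2 e6 + 80*sqrt(2)/25141*e3 e4 + 300*sqrt(2)/25141*e3 e5 + 14859*sqrt(2)/50282*e3 e6 + 560*sqrt(2)/25141*e4 e6 + 2100*sqrt(2)/25141*e5 e6


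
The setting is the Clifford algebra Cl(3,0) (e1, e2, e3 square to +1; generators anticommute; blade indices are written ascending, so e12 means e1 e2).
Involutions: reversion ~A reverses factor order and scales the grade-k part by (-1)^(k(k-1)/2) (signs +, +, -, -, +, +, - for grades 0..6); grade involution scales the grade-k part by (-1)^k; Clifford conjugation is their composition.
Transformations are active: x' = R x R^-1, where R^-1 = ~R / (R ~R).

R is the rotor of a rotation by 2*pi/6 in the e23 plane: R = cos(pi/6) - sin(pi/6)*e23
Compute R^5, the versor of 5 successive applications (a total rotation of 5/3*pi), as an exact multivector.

The rotor phase is half the rotation angle and phases add under composition, so 5 steps in the e23 plane accumulate phase 5*(pi/6) = 5*pi/6: R^5 = cos(5*pi/6) - sin(5*pi/6)*e23.
cos(5*pi/6) = -sqrt(3)/2 and sin(5*pi/6) = 1/2, so R^5 = -sqrt(3)/2 - 1/2*e23. The net rotation is 5/3*pi; the rotor keeps the half-angle phase exactly.
Answer: -sqrt(3)/2 - 1/2*e23


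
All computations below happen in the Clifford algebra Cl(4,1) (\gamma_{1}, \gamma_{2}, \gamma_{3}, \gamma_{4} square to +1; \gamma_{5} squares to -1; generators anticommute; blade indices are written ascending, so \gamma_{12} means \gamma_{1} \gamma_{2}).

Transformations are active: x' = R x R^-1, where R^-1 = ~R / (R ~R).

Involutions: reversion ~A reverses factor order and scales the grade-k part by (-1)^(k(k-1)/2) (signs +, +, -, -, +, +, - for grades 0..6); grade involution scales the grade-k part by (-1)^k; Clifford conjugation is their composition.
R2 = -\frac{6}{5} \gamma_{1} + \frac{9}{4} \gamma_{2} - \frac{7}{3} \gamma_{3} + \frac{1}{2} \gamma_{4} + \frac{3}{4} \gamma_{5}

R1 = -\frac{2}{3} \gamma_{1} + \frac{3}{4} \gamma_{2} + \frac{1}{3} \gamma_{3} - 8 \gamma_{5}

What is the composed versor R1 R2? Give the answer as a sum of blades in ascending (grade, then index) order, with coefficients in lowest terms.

Distribute over the terms of R1 (each basis-blade product reordered to ascending indices, repeated generators contracted through their squares):
(-\frac{2}{3} \gamma_{1}) R2 = \frac{4}{5} - \frac{3}{2} \gamma_{12} + \frac{14}{9} \gamma_{13} - \frac{1}{3} \gamma_{14} - \frac{1}{2} \gamma_{15}
(\frac{3}{4} \gamma_{2}) R2 = \frac{27}{16} + \frac{9}{10} \gamma_{12} - \frac{7}{4} \gamma_{23} + \frac{3}{8} \gamma_{24} + \frac{9}{16} \gamma_{25}
(\frac{1}{3} \gamma_{3}) R2 = -\frac{7}{9} + \frac{2}{5} \gamma_{13} - \frac{3}{4} \gamma_{23} + \frac{1}{6} \gamma_{34} + \frac{1}{4} \gamma_{35}
(-8 \gamma_{5}) R2 = 6 - \frac{48}{5} \gamma_{15} + 18 \gamma_{25} - \frac{56}{3} \gamma_{35} + 4 \gamma_{45}
Summing the partial products and collecting blades:
Answer: \frac{5551}{720} - \frac{3}{5} \gamma_{12} + \frac{88}{45} \gamma_{13} - \frac{1}{3} \gamma_{14} - \frac{101}{10} \gamma_{15} - \frac{5}{2} \gamma_{23} + \frac{3}{8} \gamma_{24} + \frac{297}{16} \gamma_{25} + \frac{1}{6} \gamma_{34} - \frac{221}{12} \gamma_{35} + 4 \gamma_{45}


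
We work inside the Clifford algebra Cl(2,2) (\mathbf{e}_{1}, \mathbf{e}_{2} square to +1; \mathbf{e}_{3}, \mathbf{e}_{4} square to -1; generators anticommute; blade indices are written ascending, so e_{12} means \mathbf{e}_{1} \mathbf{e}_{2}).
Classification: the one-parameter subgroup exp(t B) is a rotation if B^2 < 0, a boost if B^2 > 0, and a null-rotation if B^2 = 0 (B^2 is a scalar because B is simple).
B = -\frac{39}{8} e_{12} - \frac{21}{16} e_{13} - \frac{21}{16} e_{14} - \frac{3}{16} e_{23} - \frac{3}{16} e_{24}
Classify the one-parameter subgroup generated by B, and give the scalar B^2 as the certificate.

B^2 term by term: the squares give (-\frac{39}{8})^2*(e_{12})^2 + (-\frac{21}{16})^2*(e_{13})^2 + (-\frac{21}{16})^2*(e_{14})^2 + (-\frac{3}{16})^2*(e_{23})^2 + (-\frac{3}{16})^2*(e_{24})^2 = \frac{1521}{64}*(-1) + \frac{441}{256}*(+1) + \frac{441}{256}*(+1) + \frac{9}{256}*(+1) + \frac{9}{256}*(+1) = -\frac{81}{4} (each basis 2-blade squares to minus the product of its generators' squares); cross terms between blades sharing an index anticommute and cancel; the commuting (index-disjoint) pairs give grade-4 terms 2*c*c'*(blade product), which cancel blade by blade — e_{1234}: -\frac{63}{128} + \frac{63}{128} = 0 — confirming B is simple. So B^2 = -\frac{81}{4}.
Answer: rotation, certificate B^2 = -\frac{81}{4}. Why this suffices: the scalar -\frac{81}{4} survives any versor conjugation, so its sign alone determines the class however B is presented.


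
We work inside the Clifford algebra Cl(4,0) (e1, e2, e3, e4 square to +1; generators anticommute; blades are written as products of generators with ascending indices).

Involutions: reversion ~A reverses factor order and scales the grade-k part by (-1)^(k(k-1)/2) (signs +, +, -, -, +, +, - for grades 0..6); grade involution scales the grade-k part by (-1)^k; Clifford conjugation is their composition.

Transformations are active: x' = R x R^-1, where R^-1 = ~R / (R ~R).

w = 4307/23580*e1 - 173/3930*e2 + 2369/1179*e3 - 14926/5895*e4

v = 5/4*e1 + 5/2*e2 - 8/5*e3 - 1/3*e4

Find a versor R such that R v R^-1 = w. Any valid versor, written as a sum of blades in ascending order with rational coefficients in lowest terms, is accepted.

Construction: equal norms (both 37741/3600) license R = v + w = 16891/11790*e1 + 4826/1965*e2 + 2413/5895*e3 - 16891/5895*e4 — nothing changes along that direction, while (v - w)/2 changes sign, so v maps onto w.
Answer: 16891/11790*e1 + 4826/1965*e2 + 2413/5895*e3 - 16891/5895*e4


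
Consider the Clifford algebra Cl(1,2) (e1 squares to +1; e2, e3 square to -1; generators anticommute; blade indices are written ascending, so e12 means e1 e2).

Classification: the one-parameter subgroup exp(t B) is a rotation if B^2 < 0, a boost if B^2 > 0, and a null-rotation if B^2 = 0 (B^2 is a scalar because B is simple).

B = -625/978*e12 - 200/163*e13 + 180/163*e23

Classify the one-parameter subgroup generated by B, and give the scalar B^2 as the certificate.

B^2 term by term: the squares give (-625/978)^2*(e12)^2 + (-200/163)^2*(e13)^2 + (180/163)^2*(e23)^2 = 390625/956484*(+1) + 40000/26569*(+1) + 32400/26569*(-1) = 25/36 (each basis 2-blade squares to minus the product of its generators' squares); cross terms between blades sharing an index anticommute and cancel. So B^2 = 25/36.
Answer: boost, certificate B^2 = 25/36. Why this suffices: the scalar 25/36 survives any versor conjugation, so its sign alone determines the class however B is presented.


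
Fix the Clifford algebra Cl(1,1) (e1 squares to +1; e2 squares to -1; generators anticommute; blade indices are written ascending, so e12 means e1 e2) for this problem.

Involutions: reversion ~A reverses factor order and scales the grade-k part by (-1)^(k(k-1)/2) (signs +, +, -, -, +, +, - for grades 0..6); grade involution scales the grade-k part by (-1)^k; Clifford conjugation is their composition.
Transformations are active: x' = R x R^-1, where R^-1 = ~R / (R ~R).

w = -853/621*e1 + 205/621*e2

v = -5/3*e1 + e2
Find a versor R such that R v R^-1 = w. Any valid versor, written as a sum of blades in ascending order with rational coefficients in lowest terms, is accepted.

Take R = v + w = -1888/621*e1 + 826/621*e2. Because q(v) = q(w) = 16/9, conjugation by R sends v exactly to w.
Answer: -1888/621*e1 + 826/621*e2


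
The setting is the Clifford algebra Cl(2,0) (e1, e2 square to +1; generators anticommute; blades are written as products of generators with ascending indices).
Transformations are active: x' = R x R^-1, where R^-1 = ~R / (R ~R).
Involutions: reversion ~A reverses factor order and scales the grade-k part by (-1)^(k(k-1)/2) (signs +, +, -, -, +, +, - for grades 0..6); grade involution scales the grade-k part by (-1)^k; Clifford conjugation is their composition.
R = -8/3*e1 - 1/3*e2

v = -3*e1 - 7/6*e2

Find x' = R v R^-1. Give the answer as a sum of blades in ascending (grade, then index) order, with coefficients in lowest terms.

~R = -8/3*e1 - 1/3*e2, and R ~R = 65/9, so R^-1 = ~R / (65/9).
R v = 151/18 + 19/9*e1 e2
Answer: -623/195*e1 + 51/130*e2


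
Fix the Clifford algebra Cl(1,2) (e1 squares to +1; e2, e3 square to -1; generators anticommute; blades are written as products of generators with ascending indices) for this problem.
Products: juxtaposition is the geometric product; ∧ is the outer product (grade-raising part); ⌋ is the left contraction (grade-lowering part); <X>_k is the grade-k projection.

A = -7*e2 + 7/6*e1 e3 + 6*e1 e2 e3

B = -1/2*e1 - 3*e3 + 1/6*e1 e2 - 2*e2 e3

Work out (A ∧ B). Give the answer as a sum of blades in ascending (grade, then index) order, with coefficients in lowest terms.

step 1: -7/2*e1 e2 + 21*e2 e3
Answer: -7/2*e1 e2 + 21*e2 e3


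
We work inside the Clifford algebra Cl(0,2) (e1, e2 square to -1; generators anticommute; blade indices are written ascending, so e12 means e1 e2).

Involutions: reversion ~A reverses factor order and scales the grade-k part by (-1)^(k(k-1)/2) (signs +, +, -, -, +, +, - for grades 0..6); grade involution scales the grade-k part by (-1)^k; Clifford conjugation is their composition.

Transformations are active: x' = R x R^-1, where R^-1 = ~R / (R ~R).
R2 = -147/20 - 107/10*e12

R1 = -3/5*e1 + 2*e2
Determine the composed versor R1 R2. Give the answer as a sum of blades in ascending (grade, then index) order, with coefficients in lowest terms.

Distribute over the terms of R1 (each basis-blade product reordered to ascending indices, repeated generators contracted through their squares):
(-3/5*e1) R2 = 441/100*e1 - 321/50*e2
(2*e2) R2 = -107/5*e1 - 147/10*e2
Summing the partial products and collecting blades:
Answer: -1699/100*e1 - 528/25*e2


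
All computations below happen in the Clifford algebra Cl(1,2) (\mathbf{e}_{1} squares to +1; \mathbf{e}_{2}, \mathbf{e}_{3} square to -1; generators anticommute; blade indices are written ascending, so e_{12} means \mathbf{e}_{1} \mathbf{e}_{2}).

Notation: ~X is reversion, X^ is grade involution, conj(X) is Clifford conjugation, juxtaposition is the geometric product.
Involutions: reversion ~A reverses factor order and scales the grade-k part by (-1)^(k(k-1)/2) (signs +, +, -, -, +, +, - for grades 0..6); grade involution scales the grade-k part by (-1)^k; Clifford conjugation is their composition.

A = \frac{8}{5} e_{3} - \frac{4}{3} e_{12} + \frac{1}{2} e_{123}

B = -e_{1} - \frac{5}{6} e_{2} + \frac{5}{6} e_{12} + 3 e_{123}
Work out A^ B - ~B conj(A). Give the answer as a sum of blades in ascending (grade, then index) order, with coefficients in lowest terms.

first term: \frac{7}{18} - \frac{10}{9} e_{1} - \frac{4}{3} e_{2} - \frac{53}{12} e_{3} + \frac{24}{5} e_{12} - \frac{71}{60} e_{13} - \frac{5}{6} e_{23} - \frac{4}{3} e_{123}
second term: \frac{7}{18} - \frac{10}{9} e_{1} - \frac{4}{3} e_{2} - \frac{53}{12} e_{3} - \frac{24}{5} e_{12} + \frac{71}{60} e_{13} + \frac{5}{6} e_{23} + \frac{4}{3} e_{123}
Answer: \frac{48}{5} e_{12} - \frac{71}{30} e_{13} - \frac{5}{3} e_{23} - \frac{8}{3} e_{123}


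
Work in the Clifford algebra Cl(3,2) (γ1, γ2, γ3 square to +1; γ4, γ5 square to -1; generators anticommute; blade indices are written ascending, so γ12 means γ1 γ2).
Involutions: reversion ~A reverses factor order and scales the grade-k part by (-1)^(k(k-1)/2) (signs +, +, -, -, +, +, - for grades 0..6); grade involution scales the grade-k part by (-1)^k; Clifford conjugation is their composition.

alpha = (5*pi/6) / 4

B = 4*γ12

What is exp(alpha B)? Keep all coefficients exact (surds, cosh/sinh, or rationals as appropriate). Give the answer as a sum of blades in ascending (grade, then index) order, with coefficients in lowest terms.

B^2 = (4)^2*(γ12)^2 = 16*(-1) = -16 (a basis 2-blade squares to minus the product of its generators' squares).
B^2 = -16 — the negative square puts this in the circular regime; l = 4, alpha*l = 5*pi/6, so exp(alpha B) = cos(5*pi/6) + (sin(5*pi/6)/4)*B = -sqrt(3)/2 + (1/8)*B.
Answer: -sqrt(3)/2 + 1/2*γ12


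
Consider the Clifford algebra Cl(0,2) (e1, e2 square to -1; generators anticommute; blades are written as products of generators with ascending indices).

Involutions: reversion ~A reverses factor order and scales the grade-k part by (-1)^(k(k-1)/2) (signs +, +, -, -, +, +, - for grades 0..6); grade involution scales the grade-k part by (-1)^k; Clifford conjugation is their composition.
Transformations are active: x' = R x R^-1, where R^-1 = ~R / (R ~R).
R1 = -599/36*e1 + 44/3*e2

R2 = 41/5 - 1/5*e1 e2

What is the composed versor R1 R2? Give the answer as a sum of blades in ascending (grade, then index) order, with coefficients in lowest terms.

Distribute over the terms of R1 (each basis-blade product reordered to ascending indices, repeated generators contracted through their squares):
(-599/36*e1) R2 = -24559/180*e1 - 599/180*e2
(44/3*e2) R2 = -44/15*e1 + 1804/15*e2
Summing the partial products and collecting blades:
Answer: -25087/180*e1 + 21049/180*e2


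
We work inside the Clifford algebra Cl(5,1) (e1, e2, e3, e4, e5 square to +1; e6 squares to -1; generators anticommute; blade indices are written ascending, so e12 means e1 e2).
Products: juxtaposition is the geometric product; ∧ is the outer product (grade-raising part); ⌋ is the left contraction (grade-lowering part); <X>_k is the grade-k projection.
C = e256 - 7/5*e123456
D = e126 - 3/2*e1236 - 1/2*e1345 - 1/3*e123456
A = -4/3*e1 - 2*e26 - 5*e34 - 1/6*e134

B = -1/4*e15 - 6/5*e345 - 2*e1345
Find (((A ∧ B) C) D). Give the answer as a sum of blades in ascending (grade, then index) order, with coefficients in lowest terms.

step 1: -1/2*e1256 + 57/20*e1345 - 12/5*e23456 - 4*e123456
step 2: 28/5 + 143/50*e1 + 399/100*e26 - 31/10*e34 - 4*e134 - 57/20*e12346
step 3: 399/100*e1 + 171/40*e4 - 21/20*e5 + 1197/200*e13 - 31/20*e15 + 143/50*e26 - 57/20*e34 + 28/5*e126 - 429/100*e236 - 6*e246 + 11/120*e256 - 143/100*e345 - 42/5*e1236 - 93/20*e1246 - 31/30*e1256 - 147/100*e1345 - 4*e2346 - 31/10*e12346 - 143/150*e23456 + 77/600*e123456
Answer: 399/100*e1 + 171/40*e4 - 21/20*e5 + 1197/200*e13 - 31/20*e15 + 143/50*e26 - 57/20*e34 + 28/5*e126 - 429/100*e236 - 6*e246 + 11/120*e256 - 143/100*e345 - 42/5*e1236 - 93/20*e1246 - 31/30*e1256 - 147/100*e1345 - 4*e2346 - 31/10*e12346 - 143/150*e23456 + 77/600*e123456


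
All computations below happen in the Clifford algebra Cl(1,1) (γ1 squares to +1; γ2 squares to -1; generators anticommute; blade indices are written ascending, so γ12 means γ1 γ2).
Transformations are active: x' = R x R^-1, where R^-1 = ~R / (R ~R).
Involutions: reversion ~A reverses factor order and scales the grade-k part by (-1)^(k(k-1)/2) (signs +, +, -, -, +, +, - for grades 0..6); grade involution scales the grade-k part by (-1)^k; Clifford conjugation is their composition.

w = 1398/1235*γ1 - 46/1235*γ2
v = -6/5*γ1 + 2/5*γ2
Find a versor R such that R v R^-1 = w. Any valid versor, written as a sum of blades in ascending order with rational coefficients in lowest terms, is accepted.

Sketch: the shared square 32/25 makes R = v + w = -84/1235*γ1 + 448/1235*γ2 the natural versor; its sandwich fixes that direction, negates (v - w)/2, and sends v to w.
Answer: -84/1235*γ1 + 448/1235*γ2


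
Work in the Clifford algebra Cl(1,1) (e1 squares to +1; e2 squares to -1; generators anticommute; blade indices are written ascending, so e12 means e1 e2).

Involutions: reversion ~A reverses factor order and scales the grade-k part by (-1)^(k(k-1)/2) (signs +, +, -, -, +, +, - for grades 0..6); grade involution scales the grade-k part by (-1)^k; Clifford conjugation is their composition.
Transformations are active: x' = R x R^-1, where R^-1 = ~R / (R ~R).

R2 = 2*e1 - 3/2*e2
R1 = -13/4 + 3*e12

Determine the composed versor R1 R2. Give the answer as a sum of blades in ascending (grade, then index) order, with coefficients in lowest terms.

Distribute over the terms of R1 (each basis-blade product reordered to ascending indices, repeated generators contracted through their squares):
(-13/4) R2 = -13/2*e1 + 39/8*e2
(3*e12) R2 = 9/2*e1 - 6*e2
Summing the partial products and collecting blades:
Answer: -2*e1 - 9/8*e2


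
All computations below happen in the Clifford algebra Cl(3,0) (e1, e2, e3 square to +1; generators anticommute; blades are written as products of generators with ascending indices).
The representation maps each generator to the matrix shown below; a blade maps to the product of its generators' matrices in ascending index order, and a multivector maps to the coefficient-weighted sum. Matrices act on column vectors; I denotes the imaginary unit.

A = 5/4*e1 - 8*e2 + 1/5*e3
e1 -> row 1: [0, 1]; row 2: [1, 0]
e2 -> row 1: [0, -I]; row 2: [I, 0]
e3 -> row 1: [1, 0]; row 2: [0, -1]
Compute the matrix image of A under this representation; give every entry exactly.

M = (5/4)*rho(e1) + (-8)*rho(e2) + (1/5)*rho(e3), summed entrywise:
Answer: row 1: [1/5, 5/4 + 8*I]; row 2: [5/4 - 8*I, -1/5]


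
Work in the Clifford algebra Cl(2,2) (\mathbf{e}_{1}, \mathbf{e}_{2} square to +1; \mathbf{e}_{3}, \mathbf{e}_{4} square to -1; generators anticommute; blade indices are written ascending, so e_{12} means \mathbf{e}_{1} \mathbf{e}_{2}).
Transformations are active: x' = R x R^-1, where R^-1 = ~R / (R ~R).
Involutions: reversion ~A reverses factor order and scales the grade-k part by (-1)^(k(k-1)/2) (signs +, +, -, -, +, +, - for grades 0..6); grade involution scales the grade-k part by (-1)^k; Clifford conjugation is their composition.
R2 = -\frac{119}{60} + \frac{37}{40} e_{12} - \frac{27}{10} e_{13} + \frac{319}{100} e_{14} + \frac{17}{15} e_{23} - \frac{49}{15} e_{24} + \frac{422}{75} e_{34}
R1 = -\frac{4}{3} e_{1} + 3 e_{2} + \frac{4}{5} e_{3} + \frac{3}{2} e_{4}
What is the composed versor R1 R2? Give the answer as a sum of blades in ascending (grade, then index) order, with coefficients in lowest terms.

Distribute over the terms of R1 (each basis-blade product reordered to ascending indices, repeated generators contracted through their squares):
(-\frac{4}{3} e_{1}) R2 = \frac{119}{45} e_{1} - \frac{37}{30} e_{2} + \frac{18}{5} e_{3} - \frac{319}{75} e_{4} - \frac{68}{45} e_{123} + \frac{196}{45} e_{124} - \frac{1688}{225} e_{134}
(3 e_{2}) R2 = -\frac{111}{40} e_{1} - \frac{119}{20} e_{2} + \frac{17}{5} e_{3} - \frac{49}{5} e_{4} + \frac{81}{10} e_{123} - \frac{957}{100} e_{124} + \frac{422}{25} e_{234}
(\frac{4}{5} e_{3}) R2 = -\frac{54}{25} e_{1} + \frac{68}{75} e_{2} - \frac{119}{75} e_{3} - \frac{1688}{375} e_{4} + \frac{37}{50} e_{123} - \frac{319}{125} e_{134} + \frac{196}{75} e_{234}
(\frac{3}{2} e_{4}) R2 = \frac{957}{200} e_{1} - \frac{49}{10} e_{2} + \frac{211}{25} e_{3} - \frac{119}{40} e_{4} + \frac{111}{80} e_{124} - \frac{81}{20} e_{134} + \frac{17}{10} e_{234}
Summing the partial products and collecting blades:
Answer: \frac{449}{180} e_{1} - \frac{3353}{300} e_{2} + \frac{1039}{75} e_{3} - \frac{64589}{3000} e_{4} + \frac{1649}{225} e_{123} - \frac{13777}{3600} e_{124} - \frac{63469}{4500} e_{134} + \frac{3179}{150} e_{234}


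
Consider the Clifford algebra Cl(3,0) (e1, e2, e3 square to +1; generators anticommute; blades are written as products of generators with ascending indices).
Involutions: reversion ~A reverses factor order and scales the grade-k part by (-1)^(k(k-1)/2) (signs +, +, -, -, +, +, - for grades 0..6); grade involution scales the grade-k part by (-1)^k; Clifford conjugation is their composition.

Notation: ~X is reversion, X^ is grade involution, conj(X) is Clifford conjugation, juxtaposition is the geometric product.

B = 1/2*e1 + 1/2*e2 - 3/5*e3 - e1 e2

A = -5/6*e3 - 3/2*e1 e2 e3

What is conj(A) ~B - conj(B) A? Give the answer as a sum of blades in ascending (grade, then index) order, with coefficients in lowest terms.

first term: -1/2 + 3/2*e3 + 9/10*e1 e2 + 1/3*e1 e3 - 7/6*e2 e3 + 5/6*e1 e2 e3
second term: -1/2 + 3/2*e3 - 9/10*e1 e2 - 1/3*e1 e3 + 7/6*e2 e3 - 5/6*e1 e2 e3
Answer: 9/5*e1 e2 + 2/3*e1 e3 - 7/3*e2 e3 + 5/3*e1 e2 e3


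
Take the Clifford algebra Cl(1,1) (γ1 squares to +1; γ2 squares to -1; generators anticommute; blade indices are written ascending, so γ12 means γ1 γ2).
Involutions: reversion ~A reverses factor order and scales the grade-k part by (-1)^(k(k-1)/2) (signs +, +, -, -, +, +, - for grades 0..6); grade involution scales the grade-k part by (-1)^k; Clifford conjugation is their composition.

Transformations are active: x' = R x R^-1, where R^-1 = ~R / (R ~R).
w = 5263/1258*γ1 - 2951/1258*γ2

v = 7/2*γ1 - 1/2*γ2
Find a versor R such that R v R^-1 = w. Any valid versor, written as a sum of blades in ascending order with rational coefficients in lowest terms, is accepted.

Key observation: q(v) = q(w) = 12 (sandwiches preserve the norm), so R = v + w = 4833/629*γ1 - 1790/629*γ2 works whenever it is invertible — the component of v along it is kept and (v - w)/2 reverses, sending v to w.
Answer: 4833/629*γ1 - 1790/629*γ2


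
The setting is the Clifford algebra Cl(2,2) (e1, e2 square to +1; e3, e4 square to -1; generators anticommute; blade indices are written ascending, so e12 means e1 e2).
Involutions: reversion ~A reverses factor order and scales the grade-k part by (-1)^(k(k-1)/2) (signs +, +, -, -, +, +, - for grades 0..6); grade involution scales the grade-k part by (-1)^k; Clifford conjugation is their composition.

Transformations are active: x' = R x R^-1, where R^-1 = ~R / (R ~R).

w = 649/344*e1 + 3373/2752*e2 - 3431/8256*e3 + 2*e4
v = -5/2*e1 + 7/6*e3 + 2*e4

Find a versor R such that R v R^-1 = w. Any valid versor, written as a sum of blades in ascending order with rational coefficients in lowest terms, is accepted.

Why this works: both vectors square to 8/9, so q(v) = q(w) and R = v + w = -211/344*e1 + 3373/2752*e2 + 2067/2752*e3 + 4*e4 carries v to w — its own direction survives, the complement (v - w)/2 flips.
Answer: -211/344*e1 + 3373/2752*e2 + 2067/2752*e3 + 4*e4


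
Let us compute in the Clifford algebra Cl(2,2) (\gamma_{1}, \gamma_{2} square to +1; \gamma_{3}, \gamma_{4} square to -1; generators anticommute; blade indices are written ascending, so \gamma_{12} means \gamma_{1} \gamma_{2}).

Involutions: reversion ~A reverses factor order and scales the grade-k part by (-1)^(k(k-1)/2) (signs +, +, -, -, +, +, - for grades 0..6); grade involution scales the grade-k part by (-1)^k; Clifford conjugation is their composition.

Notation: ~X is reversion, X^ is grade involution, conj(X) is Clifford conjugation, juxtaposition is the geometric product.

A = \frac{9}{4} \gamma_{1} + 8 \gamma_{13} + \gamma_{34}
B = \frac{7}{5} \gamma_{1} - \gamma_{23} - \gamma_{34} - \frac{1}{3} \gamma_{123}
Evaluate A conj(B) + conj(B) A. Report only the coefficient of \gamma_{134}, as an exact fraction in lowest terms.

first term: -\frac{83}{20} + \frac{8}{3} \gamma_{2} + \frac{56}{5} \gamma_{3} + 8 \gamma_{12} - 8 \gamma_{14} - \frac{3}{4} \gamma_{23} + \gamma_{24} + \frac{9}{4} \gamma_{123} - \frac{1}{3} \gamma_{124} + \frac{17}{20} \gamma_{134}
second term: -\frac{83}{20} + \frac{8}{3} \gamma_{2} - \frac{56}{5} \gamma_{3} - 8 \gamma_{12} + 8 \gamma_{14} - \frac{3}{4} \gamma_{23} - \gamma_{24} + \frac{9}{4} \gamma_{123} + \frac{1}{3} \gamma_{124} + \frac{17}{20} \gamma_{134}
Answer: \frac{17}{10}


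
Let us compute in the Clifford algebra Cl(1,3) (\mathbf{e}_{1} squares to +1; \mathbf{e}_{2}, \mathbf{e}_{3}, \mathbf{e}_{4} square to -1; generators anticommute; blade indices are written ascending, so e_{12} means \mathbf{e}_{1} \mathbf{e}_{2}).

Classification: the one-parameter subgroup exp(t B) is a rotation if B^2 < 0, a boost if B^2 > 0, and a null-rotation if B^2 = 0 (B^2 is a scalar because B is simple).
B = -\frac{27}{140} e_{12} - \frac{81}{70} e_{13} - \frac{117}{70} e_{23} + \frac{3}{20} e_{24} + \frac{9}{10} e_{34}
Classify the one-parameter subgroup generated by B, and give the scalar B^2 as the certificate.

B^2 term by term: the squares give (-\frac{27}{140})^2*(e_{12})^2 + (-\frac{81}{70})^2*(e_{13})^2 + (-\frac{117}{70})^2*(e_{23})^2 + (\frac{3}{20})^2*(e_{24})^2 + (\frac{9}{10})^2*(e_{34})^2 = \frac{729}{19600}*(+1) + \frac{6561}{4900}*(+1) + \frac{13689}{4900}*(-1) + \frac{9}{400}*(-1) + \frac{81}{100}*(-1) = -\frac{9}{4} (each basis 2-blade squares to minus the product of its generators' squares); cross terms between blades sharing an index anticommute and cancel; the commuting (index-disjoint) pairs give grade-4 terms 2*c*c'*(blade product), which cancel blade by blade — e_{1234}: -\frac{243}{700} + \frac{243}{700} = 0 — confirming B is simple. So B^2 = -\frac{9}{4}.
Answer: rotation, certificate B^2 = -\frac{9}{4}. Why this suffices: the scalar -\frac{9}{4} survives any versor conjugation, so its sign alone determines the class however B is presented.
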